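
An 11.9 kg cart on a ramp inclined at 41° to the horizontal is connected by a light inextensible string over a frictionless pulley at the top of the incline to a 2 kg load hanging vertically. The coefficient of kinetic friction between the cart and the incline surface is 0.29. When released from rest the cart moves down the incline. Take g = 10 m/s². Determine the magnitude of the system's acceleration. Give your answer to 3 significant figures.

2.30 m/s²

For the cart on the incline: the weight component along the slope is m₁g sin 41° = 11.9 × 10 × 0.6561 = 78.076 N and the normal force is N = m₁g cos 41° = 89.810 N.
Kinetic friction opposes the cart's motion down the incline: f = μN = 0.29 × 89.810 = 26.045 N acting up the slope.
Newton's second law for the cart (down-slope positive): 78.076 − 26.045 − T = 11.9 a. For the hanging load (upward positive): T − 2 × 10 = 2 a.
Adding the two equations eliminates T: 32.031 = 13.9 a, so a = 2.3044 m/s².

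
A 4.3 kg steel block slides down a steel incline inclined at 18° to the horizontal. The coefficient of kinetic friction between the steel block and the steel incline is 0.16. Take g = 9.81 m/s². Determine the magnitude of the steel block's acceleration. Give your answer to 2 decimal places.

1.54 m/s²

Resolving the weight along the incline: the component pulling the steel block down the slope is mg sin 18° = 4.3 × 9.81 × 0.3090 = 13.035 N, and the normal force is N = mg cos 18° = 4.3 × 9.81 × 0.9511 = 40.120 N.
Kinetic friction acts up the slope with magnitude f = μN = 0.16 × 40.120 = 6.419 N.
Net force along the incline is 13.035 − 6.419 = 6.616 N, so a = 6.616 / 4.3 = 1.5386 m/s².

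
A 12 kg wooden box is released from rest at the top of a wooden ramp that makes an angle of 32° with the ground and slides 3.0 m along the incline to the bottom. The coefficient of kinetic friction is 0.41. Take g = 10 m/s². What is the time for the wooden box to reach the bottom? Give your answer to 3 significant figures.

1.81 s

The weight component along the incline is mg sin 32° = 63.590 N and the normal force is N = mg cos 32° = 101.766 N.
Friction up the slope is f = μN = 0.41 × 101.766 = 41.724 N, so the net downslope force is 63.590 − 41.724 = 21.866 N and a = 21.866 / 12 = 1.8222 m/s².
Starting from rest, L = ½at², so t = √(2L/a) = √(2 × 3.0 / 1.8222) = 1.8146 s.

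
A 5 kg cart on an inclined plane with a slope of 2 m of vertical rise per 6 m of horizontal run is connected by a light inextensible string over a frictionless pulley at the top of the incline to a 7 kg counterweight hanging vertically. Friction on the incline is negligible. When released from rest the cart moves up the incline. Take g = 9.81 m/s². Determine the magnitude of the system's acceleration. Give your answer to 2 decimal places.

4.43 m/s²

For the cart on the incline: the weight component along the slope is m₁g sin 18.43° = 5 × 9.81 × 0.3162 = 15.510 N and the normal force is N = m₁g cos 18.43° = 46.533 N.
Newton's second law for the cart (up-slope positive): T − 15.510 = 5 a. For the hanging counterweight (downward positive): 7 × 9.81 − T = 7 a.
Adding the two equations eliminates T: 53.160 = 12 a, so a = 4.4300 m/s².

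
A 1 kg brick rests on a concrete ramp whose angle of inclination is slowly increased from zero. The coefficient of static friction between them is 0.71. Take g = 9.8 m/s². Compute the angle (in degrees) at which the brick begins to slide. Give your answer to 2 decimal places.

35.37°

At the threshold of sliding, static friction is at its maximum μ_s N and exactly balances the weight component along the incline: mg sin θ = μ_s mg cos θ.
Hence tan θ = μ_s = 0.71, so θ = arctan(0.71) = 35.3748°.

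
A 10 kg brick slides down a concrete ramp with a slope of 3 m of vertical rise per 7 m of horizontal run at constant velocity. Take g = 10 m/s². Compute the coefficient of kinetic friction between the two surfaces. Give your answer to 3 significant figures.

At constant velocity the net force along the incline is zero: mg sin 23.20° = μ mg cos 23.20°.
So μ = tan 23.20° = 0.3939 / 0.9191 = 0.4286.

0.429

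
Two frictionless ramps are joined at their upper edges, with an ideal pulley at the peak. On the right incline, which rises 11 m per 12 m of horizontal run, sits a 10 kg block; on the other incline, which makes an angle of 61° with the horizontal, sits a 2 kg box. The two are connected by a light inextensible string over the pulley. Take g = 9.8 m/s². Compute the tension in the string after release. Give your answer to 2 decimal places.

Resolve each weight along its own incline: the 10 kg mass has component 10 × 9.8 × sin 42.51° = 66.221 N down its slope, and the 2 kg mass has 2 × 9.8 × sin 61° = 17.143 N down its slope.
The 10 kg side's 66.221 N exceeds the other side's 17.143 N, so that mass slides down and the 2 kg mass slides up. Taking that direction as positive, Newton's second law for the whole system gives 66.221 − 17.143 = (10 + 2) a, so a = 49.078 / 12 = 4.0898 m/s².
For the 2 kg mass (up-slope positive): T − 17.143 = 2 × 4.0898, so T = 25.323 N.

25.32 N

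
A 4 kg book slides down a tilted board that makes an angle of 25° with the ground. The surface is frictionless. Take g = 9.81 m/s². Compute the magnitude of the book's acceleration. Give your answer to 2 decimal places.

Resolving the weight along the incline: the component pulling the book down the slope is mg sin 25° = 4 × 9.81 × 0.4226 = 16.583 N, and the normal force is N = mg cos 25° = 4 × 9.81 × 0.9063 = 35.563 N.
With no friction the net force along the incline is 16.583 N, so a = g sin 25° = 16.583 / 4 = 4.1457 m/s².

4.15 m/s²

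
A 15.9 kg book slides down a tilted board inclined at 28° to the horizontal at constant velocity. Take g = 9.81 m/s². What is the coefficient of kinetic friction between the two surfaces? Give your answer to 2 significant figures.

0.53

At constant velocity the net force along the incline is zero: mg sin 28° = μ mg cos 28°.
So μ = tan 28° = 0.4695 / 0.8829 = 0.5318.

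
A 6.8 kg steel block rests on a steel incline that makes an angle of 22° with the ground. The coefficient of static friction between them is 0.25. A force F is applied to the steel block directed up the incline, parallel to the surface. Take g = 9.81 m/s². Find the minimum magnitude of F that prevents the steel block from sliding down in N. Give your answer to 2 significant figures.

9.5 N

The normal force is N = mg cos 22° = 61.851 N. With F at its minimum the steel block is on the verge of sliding down, so static friction is at its maximum μ_s N = 0.25 × 61.851 = 15.463 N and acts up the slope.
Equilibrium along the incline: F + μ_s N = mg sin 22°, so F = 24.989 − 15.463 = 9.526 N.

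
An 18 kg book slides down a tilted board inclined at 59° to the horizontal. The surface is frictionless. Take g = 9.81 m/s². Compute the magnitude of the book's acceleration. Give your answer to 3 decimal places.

Resolving the weight along the incline: the component pulling the book down the slope is mg sin 59° = 18 × 9.81 × 0.8572 = 151.364 N, and the normal force is N = mg cos 59° = 18 × 9.81 × 0.5150 = 90.939 N.
With no friction the net force along the incline is 151.364 N, so a = g sin 59° = 151.364 / 18 = 8.4091 m/s².

8.409 m/s²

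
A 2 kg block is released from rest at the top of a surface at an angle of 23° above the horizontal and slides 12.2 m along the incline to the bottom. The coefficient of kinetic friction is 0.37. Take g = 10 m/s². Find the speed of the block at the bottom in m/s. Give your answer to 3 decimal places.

The weight component along the incline is mg sin 23° = 7.815 N and the normal force is N = mg cos 23° = 18.410 N.
Friction up the slope is f = μN = 0.37 × 18.410 = 6.812 N, so the net downslope force is 7.815 − 6.812 = 1.003 N and a = 1.003 / 2 = 0.5015 m/s².
Starting from rest over a distance of 12.2 m, v² = 2aL = 2 × 0.5015 × 12.2 = 12.2366, so v = 3.4981 m/s.

3.498 m/s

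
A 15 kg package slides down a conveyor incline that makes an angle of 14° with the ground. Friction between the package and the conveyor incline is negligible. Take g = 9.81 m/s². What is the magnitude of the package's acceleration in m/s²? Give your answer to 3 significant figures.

2.37 m/s²

Resolving the weight along the incline: the component pulling the package down the slope is mg sin 14° = 15 × 9.81 × 0.2419 = 35.596 N, and the normal force is N = mg cos 14° = 15 × 9.81 × 0.9703 = 142.780 N.
With no friction the net force along the incline is 35.596 N, so a = g sin 14° = 35.596 / 15 = 2.3731 m/s².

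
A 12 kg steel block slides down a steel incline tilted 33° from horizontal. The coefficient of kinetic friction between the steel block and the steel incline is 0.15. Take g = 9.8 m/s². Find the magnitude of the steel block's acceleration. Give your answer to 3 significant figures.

Resolving the weight along the incline: the component pulling the steel block down the slope is mg sin 33° = 12 × 9.8 × 0.5446 = 64.045 N, and the normal force is N = mg cos 33° = 12 × 9.8 × 0.8387 = 98.631 N.
Kinetic friction acts up the slope with magnitude f = μN = 0.15 × 98.631 = 14.795 N.
Net force along the incline is 64.045 − 14.795 = 49.250 N, so a = 49.250 / 12 = 4.1042 m/s².

4.10 m/s²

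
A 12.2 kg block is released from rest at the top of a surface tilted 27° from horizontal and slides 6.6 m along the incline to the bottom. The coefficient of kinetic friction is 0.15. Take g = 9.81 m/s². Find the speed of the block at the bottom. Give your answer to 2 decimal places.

The weight component along the incline is mg sin 27° = 54.334 N and the normal force is N = mg cos 27° = 106.637 N.
Friction up the slope is f = μN = 0.15 × 106.637 = 15.996 N, so the net downslope force is 54.334 − 15.996 = 38.338 N and a = 38.338 / 12.2 = 3.1425 m/s².
Starting from rest over a distance of 6.6 m, v² = 2aL = 2 × 3.1425 × 6.6 = 41.4810, so v = 6.4406 m/s.

6.44 m/s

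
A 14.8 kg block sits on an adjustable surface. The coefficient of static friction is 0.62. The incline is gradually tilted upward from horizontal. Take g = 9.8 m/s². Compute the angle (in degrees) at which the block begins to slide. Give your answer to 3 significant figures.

At the threshold of sliding, static friction is at its maximum μ_s N and exactly balances the weight component along the incline: mg sin θ = μ_s mg cos θ.
Hence tan θ = μ_s = 0.62, so θ = arctan(0.62) = 31.7989°.

31.8°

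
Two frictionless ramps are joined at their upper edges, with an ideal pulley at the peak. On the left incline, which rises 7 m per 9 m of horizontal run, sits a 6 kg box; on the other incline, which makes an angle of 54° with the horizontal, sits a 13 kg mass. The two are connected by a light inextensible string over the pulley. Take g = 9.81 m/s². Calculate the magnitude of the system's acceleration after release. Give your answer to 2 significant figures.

3.5 m/s²

Resolve each weight along its own incline: the 6 kg mass has component 6 × 9.81 × sin 37.87° = 36.137 N down its slope, and the 13 kg mass has 13 × 9.81 × sin 54° = 103.174 N down its slope.
The 13 kg side's 103.174 N exceeds the other side's 36.137 N, so that mass slides down and the 6 kg mass slides up. Taking that direction as positive, Newton's second law for the whole system gives 103.174 − 36.137 = (6 + 13) a, so a = 67.037 / 19 = 3.5283 m/s².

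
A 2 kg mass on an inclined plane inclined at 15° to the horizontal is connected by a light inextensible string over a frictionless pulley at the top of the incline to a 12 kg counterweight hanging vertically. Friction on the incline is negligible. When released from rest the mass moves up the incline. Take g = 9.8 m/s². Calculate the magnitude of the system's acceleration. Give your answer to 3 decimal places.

8.038 m/s²

For the mass on the incline: the weight component along the slope is m₁g sin 15° = 2 × 9.8 × 0.2588 = 5.072 N and the normal force is N = m₁g cos 15° = 18.932 N.
Newton's second law for the mass (up-slope positive): T − 5.072 = 2 a. For the hanging counterweight (downward positive): 12 × 9.8 − T = 12 a.
Adding the two equations eliminates T: 112.528 = 14 a, so a = 8.0377 m/s².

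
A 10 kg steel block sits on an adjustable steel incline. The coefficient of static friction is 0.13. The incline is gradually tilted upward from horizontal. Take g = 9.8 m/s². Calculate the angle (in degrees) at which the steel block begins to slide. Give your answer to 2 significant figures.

At the threshold of sliding, static friction is at its maximum μ_s N and exactly balances the weight component along the incline: mg sin θ = μ_s mg cos θ.
Hence tan θ = μ_s = 0.13, so θ = arctan(0.13) = 7.4069°.

7.4°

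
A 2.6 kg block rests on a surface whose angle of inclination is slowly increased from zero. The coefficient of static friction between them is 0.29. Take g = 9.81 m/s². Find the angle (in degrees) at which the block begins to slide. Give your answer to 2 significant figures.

16°

At the threshold of sliding, static friction is at its maximum μ_s N and exactly balances the weight component along the incline: mg sin θ = μ_s mg cos θ.
Hence tan θ = μ_s = 0.29, so θ = arctan(0.29) = 16.1722°.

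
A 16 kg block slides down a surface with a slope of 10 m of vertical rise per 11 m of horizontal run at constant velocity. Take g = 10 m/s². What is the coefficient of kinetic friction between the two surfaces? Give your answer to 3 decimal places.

0.909

At constant velocity the net force along the incline is zero: mg sin 42.27° = μ mg cos 42.27°.
So μ = tan 42.27° = 0.6727 / 0.7399 = 0.9092.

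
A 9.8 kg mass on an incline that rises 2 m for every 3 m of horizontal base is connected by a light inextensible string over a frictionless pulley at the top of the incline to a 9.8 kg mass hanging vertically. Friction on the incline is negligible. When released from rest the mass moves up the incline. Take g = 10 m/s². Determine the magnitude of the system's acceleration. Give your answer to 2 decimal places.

For the mass on the incline: the weight component along the slope is m₁g sin 33.69° = 9.8 × 10 × 0.5547 = 54.361 N and the normal force is N = m₁g cos 33.69° = 81.541 N.
Newton's second law for the mass (up-slope positive): T − 54.361 = 9.8 a. For the hanging mass (downward positive): 9.8 × 10 − T = 9.8 a.
Adding the two equations eliminates T: 43.639 = 19.6 a, so a = 2.2265 m/s².

2.23 m/s²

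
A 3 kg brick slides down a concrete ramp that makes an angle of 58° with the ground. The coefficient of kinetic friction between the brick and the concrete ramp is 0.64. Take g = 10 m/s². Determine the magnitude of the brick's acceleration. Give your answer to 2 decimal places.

5.09 m/s²

Resolving the weight along the incline: the component pulling the brick down the slope is mg sin 58° = 3 × 10 × 0.8480 = 25.440 N, and the normal force is N = mg cos 58° = 3 × 10 × 0.5299 = 15.897 N.
Kinetic friction acts up the slope with magnitude f = μN = 0.64 × 15.897 = 10.174 N.
Net force along the incline is 25.440 − 10.174 = 15.266 N, so a = 15.266 / 3 = 5.0887 m/s².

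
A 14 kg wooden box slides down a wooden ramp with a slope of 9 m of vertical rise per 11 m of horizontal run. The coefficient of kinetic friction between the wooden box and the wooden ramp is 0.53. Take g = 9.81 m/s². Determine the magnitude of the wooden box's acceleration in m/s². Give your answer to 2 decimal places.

2.19 m/s²

Resolving the weight along the incline: the component pulling the wooden box down the slope is mg sin 39.29° = 14 × 9.81 × 0.6332 = 86.964 N, and the normal force is N = mg cos 39.29° = 14 × 9.81 × 0.7740 = 106.301 N.
Kinetic friction acts up the slope with magnitude f = μN = 0.53 × 106.301 = 56.340 N.
Net force along the incline is 86.964 − 56.340 = 30.624 N, so a = 30.624 / 14 = 2.1874 m/s².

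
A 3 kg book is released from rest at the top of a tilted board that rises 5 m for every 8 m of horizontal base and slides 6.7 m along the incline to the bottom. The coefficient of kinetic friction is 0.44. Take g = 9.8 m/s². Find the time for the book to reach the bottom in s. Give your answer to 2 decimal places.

2.95 s

The weight component along the incline is mg sin 32.01° = 15.582 N and the normal force is N = mg cos 32.01° = 24.931 N.
Friction up the slope is f = μN = 0.44 × 24.931 = 10.970 N, so the net downslope force is 15.582 − 10.970 = 4.612 N and a = 4.612 / 3 = 1.5373 m/s².
Starting from rest, L = ½at², so t = √(2L/a) = √(2 × 6.7 / 1.5373) = 2.9524 s.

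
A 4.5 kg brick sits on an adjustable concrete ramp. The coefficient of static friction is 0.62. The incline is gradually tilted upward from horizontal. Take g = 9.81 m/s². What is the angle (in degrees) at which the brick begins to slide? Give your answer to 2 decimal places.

At the threshold of sliding, static friction is at its maximum μ_s N and exactly balances the weight component along the incline: mg sin θ = μ_s mg cos θ.
Hence tan θ = μ_s = 0.62, so θ = arctan(0.62) = 31.7989°.

31.80°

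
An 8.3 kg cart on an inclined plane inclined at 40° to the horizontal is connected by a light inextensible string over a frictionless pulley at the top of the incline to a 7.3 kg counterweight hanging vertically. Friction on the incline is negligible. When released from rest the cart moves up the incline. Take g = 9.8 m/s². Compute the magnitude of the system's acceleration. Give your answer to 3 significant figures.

For the cart on the incline: the weight component along the slope is m₁g sin 40° = 8.3 × 9.8 × 0.6428 = 52.285 N and the normal force is N = m₁g cos 40° = 62.310 N.
Newton's second law for the cart (up-slope positive): T − 52.285 = 8.3 a. For the hanging counterweight (downward positive): 7.3 × 9.8 − T = 7.3 a.
Adding the two equations eliminates T: 19.255 = 15.6 a, so a = 1.2343 m/s².

1.23 m/s²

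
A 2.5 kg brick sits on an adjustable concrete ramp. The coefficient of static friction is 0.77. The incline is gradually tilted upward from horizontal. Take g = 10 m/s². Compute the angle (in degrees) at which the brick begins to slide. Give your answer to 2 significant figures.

At the threshold of sliding, static friction is at its maximum μ_s N and exactly balances the weight component along the incline: mg sin θ = μ_s mg cos θ.
Hence tan θ = μ_s = 0.77, so θ = arctan(0.77) = 37.5963°.

38°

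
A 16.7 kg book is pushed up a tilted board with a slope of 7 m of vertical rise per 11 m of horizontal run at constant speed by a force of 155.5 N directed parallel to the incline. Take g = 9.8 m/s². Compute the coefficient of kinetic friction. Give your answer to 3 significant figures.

0.490

At constant speed ΣF = 0 along the incline. The applied 155.5 N acts up the slope; the weight component mg sin 32.47° = 87.865 N and kinetic friction μN both act down the slope.
So 155.5 = 87.865 + μ × 138.074, giving μ = (155.5 − 87.865) / 138.074 = 0.4898.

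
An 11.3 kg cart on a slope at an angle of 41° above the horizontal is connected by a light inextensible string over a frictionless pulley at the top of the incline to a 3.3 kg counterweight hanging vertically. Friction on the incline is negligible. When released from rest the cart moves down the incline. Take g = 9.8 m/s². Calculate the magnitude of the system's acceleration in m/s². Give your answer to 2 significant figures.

2.8 m/s²

For the cart on the incline: the weight component along the slope is m₁g sin 41° = 11.3 × 9.8 × 0.6561 = 72.657 N and the normal force is N = m₁g cos 41° = 83.577 N.
Newton's second law for the cart (down-slope positive): 72.657 − T = 11.3 a. For the hanging counterweight (upward positive): T − 3.3 × 9.8 = 3.3 a.
Adding the two equations eliminates T: 40.317 = 14.6 a, so a = 2.7614 m/s².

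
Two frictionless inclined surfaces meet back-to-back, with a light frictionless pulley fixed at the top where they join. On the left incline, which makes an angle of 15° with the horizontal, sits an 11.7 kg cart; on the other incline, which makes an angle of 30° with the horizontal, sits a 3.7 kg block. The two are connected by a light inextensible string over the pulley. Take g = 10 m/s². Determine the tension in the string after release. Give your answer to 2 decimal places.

21.33 N

Resolve each weight along its own incline: the 11.7 kg mass has component 11.7 × 10 × sin 15° = 30.282 N down its slope, and the 3.7 kg mass has 3.7 × 10 × sin 30° = 18.500 N down its slope.
The 11.7 kg side's 30.282 N exceeds the other side's 18.500 N, so that mass slides down and the 3.7 kg mass slides up. Taking that direction as positive, Newton's second law for the whole system gives 30.282 − 18.500 = (11.7 + 3.7) a, so a = 11.782 / 15.4 = 0.7651 m/s².
For the 3.7 kg mass (up-slope positive): T − 18.500 = 3.7 × 0.7651, so T = 21.331 N.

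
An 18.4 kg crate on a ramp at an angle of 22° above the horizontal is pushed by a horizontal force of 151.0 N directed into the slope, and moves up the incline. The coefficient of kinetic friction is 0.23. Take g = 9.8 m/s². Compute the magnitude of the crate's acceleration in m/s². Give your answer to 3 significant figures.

The horizontal push has components F cos 22° = 151.0 × 0.9272 = 140.007 N up the incline and F sin 22° = 151.0 × 0.3746 = 56.565 N pressing into the surface.
The normal force is therefore N = mg cos 22° + F sin 22° = 167.193 + 56.565 = 223.758 N, and kinetic friction down the slope is μN = 0.23 × 223.758 = 51.464 N.
Along the incline: F cos 22° − mg sin 22° − μN = ma, so 140.007 − 67.548 − 51.464 = 18.4 a, giving a = 1.1410 m/s².

1.14 m/s²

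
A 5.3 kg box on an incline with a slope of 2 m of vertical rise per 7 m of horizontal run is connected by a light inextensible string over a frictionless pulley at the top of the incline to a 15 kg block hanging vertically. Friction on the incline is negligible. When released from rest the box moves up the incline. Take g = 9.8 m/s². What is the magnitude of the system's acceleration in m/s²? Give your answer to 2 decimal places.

For the box on the incline: the weight component along the slope is m₁g sin 15.95° = 5.3 × 9.8 × 0.2747 = 14.268 N and the normal force is N = m₁g cos 15.95° = 49.942 N.
Newton's second law for the box (up-slope positive): T − 14.268 = 5.3 a. For the hanging block (downward positive): 15 × 9.8 − T = 15 a.
Adding the two equations eliminates T: 132.732 = 20.3 a, so a = 6.5385 m/s².

6.54 m/s²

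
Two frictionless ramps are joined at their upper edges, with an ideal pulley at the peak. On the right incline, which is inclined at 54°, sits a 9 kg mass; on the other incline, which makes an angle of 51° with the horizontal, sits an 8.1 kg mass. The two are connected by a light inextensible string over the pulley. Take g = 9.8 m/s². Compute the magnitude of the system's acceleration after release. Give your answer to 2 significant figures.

0.57 m/s²

Resolve each weight along its own incline: the 9 kg mass has component 9 × 9.8 × sin 54° = 71.355 N down its slope, and the 8.1 kg mass has 8.1 × 9.8 × sin 51° = 61.690 N down its slope.
The 9 kg side's 71.355 N exceeds the other side's 61.690 N, so that mass slides down and the 8.1 kg mass slides up. Taking that direction as positive, Newton's second law for the whole system gives 71.355 − 61.690 = (9 + 8.1) a, so a = 9.665 / 17.1 = 0.5652 m/s².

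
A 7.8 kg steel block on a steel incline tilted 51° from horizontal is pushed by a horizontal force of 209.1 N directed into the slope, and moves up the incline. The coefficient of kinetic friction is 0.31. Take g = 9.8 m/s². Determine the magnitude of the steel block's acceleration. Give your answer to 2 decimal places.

The horizontal push has components F cos 51° = 209.1 × 0.6293 = 131.587 N up the incline and F sin 51° = 209.1 × 0.7771 = 162.492 N pressing into the surface.
The normal force is therefore N = mg cos 51° + F sin 51° = 48.104 + 162.492 = 210.596 N, and kinetic friction down the slope is μN = 0.31 × 210.596 = 65.285 N.
Along the incline: F cos 51° − mg sin 51° − μN = ma, so 131.587 − 59.402 − 65.285 = 7.8 a, giving a = 0.8846 m/s².

0.88 m/s²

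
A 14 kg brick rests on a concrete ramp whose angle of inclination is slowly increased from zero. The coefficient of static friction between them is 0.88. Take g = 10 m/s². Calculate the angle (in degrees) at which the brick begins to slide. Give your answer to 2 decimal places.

At the threshold of sliding, static friction is at its maximum μ_s N and exactly balances the weight component along the incline: mg sin θ = μ_s mg cos θ.
Hence tan θ = μ_s = 0.88, so θ = arctan(0.88) = 41.3478°.

41.35°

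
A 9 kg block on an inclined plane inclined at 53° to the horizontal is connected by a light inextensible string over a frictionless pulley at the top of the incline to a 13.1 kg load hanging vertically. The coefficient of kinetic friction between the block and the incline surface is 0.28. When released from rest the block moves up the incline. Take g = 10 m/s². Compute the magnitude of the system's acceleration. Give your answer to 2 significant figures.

For the block on the incline: the weight component along the slope is m₁g sin 53° = 9 × 10 × 0.7986 = 71.874 N and the normal force is N = m₁g cos 53° = 54.163 N.
Kinetic friction opposes the block's motion up the incline: f = μN = 0.28 × 54.163 = 15.166 N acting down the slope.
Newton's second law for the block (up-slope positive): T − 71.874 − 15.166 = 9 a. For the hanging load (downward positive): 13.1 × 10 − T = 13.1 a.
Adding the two equations eliminates T: 43.960 = 22.1 a, so a = 1.9891 m/s².

2.0 m/s²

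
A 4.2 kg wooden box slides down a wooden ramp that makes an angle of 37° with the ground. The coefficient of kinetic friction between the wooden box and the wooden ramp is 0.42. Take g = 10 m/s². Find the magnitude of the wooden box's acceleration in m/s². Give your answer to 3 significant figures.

2.66 m/s²

Resolving the weight along the incline: the component pulling the wooden box down the slope is mg sin 37° = 4.2 × 10 × 0.6018 = 25.276 N, and the normal force is N = mg cos 37° = 4.2 × 10 × 0.7986 = 33.541 N.
Kinetic friction acts up the slope with magnitude f = μN = 0.42 × 33.541 = 14.087 N.
Net force along the incline is 25.276 − 14.087 = 11.189 N, so a = 11.189 / 4.2 = 2.6640 m/s².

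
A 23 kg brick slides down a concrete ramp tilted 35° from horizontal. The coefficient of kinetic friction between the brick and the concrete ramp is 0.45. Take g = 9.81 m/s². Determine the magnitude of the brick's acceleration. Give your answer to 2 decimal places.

2.01 m/s²

Resolving the weight along the incline: the component pulling the brick down the slope is mg sin 35° = 23 × 9.81 × 0.5736 = 129.421 N, and the normal force is N = mg cos 35° = 23 × 9.81 × 0.8192 = 184.836 N.
Kinetic friction acts up the slope with magnitude f = μN = 0.45 × 184.836 = 83.176 N.
Net force along the incline is 129.421 − 83.176 = 46.245 N, so a = 46.245 / 23 = 2.0107 m/s².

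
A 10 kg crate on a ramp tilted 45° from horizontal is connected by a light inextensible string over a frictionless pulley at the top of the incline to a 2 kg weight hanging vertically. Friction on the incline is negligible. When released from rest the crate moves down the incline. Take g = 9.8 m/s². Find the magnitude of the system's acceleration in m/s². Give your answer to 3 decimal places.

For the crate on the incline: the weight component along the slope is m₁g sin 45° = 10 × 9.8 × 0.7071 = 69.296 N and the normal force is N = m₁g cos 45° = 69.296 N.
Newton's second law for the crate (down-slope positive): 69.296 − T = 10 a. For the hanging weight (upward positive): T − 2 × 9.8 = 2 a.
Adding the two equations eliminates T: 49.696 = 12 a, so a = 4.1413 m/s².

4.141 m/s²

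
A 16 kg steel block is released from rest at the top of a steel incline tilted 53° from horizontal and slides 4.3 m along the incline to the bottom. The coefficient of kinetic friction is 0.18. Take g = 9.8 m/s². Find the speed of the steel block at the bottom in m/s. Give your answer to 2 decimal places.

7.63 m/s

The weight component along the incline is mg sin 53° = 125.226 N and the normal force is N = mg cos 53° = 94.365 N.
Friction up the slope is f = μN = 0.18 × 94.365 = 16.986 N, so the net downslope force is 125.226 − 16.986 = 108.240 N and a = 108.240 / 16 = 6.7650 m/s².
Starting from rest over a distance of 4.3 m, v² = 2aL = 2 × 6.7650 × 4.3 = 58.1790, so v = 7.6275 m/s.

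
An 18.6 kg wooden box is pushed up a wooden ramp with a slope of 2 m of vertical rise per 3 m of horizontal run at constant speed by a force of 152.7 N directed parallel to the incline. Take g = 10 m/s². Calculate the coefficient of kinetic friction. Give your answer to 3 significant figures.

At constant speed ΣF = 0 along the incline. The applied 152.7 N acts up the slope; the weight component mg sin 33.69° = 103.174 N and kinetic friction μN both act down the slope.
So 152.7 = 103.174 + μ × 154.761, giving μ = (152.7 − 103.174) / 154.761 = 0.3200.

0.320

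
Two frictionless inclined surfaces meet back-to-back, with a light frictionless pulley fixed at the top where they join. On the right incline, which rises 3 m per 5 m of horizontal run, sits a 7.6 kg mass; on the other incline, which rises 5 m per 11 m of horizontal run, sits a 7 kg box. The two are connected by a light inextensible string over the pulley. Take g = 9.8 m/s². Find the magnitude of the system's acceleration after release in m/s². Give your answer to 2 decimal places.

0.68 m/s²

Resolve each weight along its own incline: the 7.6 kg mass has component 7.6 × 9.8 × sin 30.96° = 38.320 N down its slope, and the 7 kg mass has 7 × 9.8 × sin 24.44° = 28.387 N down its slope.
The 7.6 kg side's 38.320 N exceeds the other side's 28.387 N, so that mass slides down and the 7 kg mass slides up. Taking that direction as positive, Newton's second law for the whole system gives 38.320 − 28.387 = (7.6 + 7) a, so a = 9.933 / 14.6 = 0.6803 m/s².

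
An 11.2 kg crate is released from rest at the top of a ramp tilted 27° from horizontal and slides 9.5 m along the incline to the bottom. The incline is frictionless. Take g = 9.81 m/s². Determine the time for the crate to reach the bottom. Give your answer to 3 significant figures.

The weight component along the incline is mg sin 27° = 49.881 N and the normal force is N = mg cos 27° = 97.897 N.
With no friction, a = g sin 27° = 4.4536 m/s².
Starting from rest, L = ½at², so t = √(2L/a) = √(2 × 9.5 / 4.4536) = 2.0655 s.

2.07 s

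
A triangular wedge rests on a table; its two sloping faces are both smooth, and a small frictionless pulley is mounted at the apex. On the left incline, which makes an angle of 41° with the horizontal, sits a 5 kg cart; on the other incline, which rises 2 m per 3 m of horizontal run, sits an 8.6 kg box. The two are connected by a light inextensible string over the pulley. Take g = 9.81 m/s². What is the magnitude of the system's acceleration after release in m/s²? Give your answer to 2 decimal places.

1.07 m/s²

Resolve each weight along its own incline: the 5 kg mass has component 5 × 9.81 × sin 41° = 32.180 N down its slope, and the 8.6 kg mass has 8.6 × 9.81 × sin 33.69° = 46.798 N down its slope.
The 8.6 kg side's 46.798 N exceeds the other side's 32.180 N, so that mass slides down and the 5 kg mass slides up. Taking that direction as positive, Newton's second law for the whole system gives 46.798 − 32.180 = (5 + 8.6) a, so a = 14.618 / 13.6 = 1.0749 m/s².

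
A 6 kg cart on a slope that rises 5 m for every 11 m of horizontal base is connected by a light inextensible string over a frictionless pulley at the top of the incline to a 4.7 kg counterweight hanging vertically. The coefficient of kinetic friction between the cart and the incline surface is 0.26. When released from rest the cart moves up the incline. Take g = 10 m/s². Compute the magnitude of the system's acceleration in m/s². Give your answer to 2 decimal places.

For the cart on the incline: the weight component along the slope is m₁g sin 24.44° = 6 × 10 × 0.4138 = 24.828 N and the normal force is N = m₁g cos 24.44° = 54.622 N.
Kinetic friction opposes the cart's motion up the incline: f = μN = 0.26 × 54.622 = 14.202 N acting down the slope.
Newton's second law for the cart (up-slope positive): T − 24.828 − 14.202 = 6 a. For the hanging counterweight (downward positive): 4.7 × 10 − T = 4.7 a.
Adding the two equations eliminates T: 7.970 = 10.7 a, so a = 0.7449 m/s².

0.74 m/s²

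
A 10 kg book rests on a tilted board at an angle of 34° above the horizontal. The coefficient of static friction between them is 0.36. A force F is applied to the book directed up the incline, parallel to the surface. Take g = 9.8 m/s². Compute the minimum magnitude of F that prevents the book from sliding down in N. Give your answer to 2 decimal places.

The normal force is N = mg cos 34° = 81.246 N. With F at its minimum the book is on the verge of sliding down, so static friction is at its maximum μ_s N = 0.36 × 81.246 = 29.249 N and acts up the slope.
Equilibrium along the incline: F + μ_s N = mg sin 34°, so F = 54.801 − 29.249 = 25.552 N.

25.55 N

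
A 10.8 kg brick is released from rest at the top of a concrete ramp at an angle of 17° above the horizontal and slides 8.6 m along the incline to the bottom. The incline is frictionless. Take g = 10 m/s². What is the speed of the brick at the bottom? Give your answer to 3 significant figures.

The weight component along the incline is mg sin 17° = 31.576 N and the normal force is N = mg cos 17° = 103.281 N.
With no friction, a = g sin 17° = 2.9237 m/s².
Starting from rest over a distance of 8.6 m, v² = 2aL = 2 × 2.9237 × 8.6 = 50.2876, so v = 7.0914 m/s.

7.09 m/s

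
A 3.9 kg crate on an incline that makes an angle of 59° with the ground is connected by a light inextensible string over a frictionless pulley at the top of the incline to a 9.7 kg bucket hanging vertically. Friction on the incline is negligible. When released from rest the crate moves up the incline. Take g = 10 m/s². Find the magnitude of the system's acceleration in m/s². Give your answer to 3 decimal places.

For the crate on the incline: the weight component along the slope is m₁g sin 59° = 3.9 × 10 × 0.8572 = 33.431 N and the normal force is N = m₁g cos 59° = 20.086 N.
Newton's second law for the crate (up-slope positive): T − 33.431 = 3.9 a. For the hanging bucket (downward positive): 9.7 × 10 − T = 9.7 a.
Adding the two equations eliminates T: 63.569 = 13.6 a, so a = 4.6742 m/s².

4.674 m/s²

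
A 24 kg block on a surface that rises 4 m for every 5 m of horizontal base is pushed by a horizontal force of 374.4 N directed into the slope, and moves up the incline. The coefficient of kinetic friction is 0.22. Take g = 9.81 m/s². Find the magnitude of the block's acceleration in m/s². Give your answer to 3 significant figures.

2.22 m/s²

The horizontal push has components F cos 38.66° = 374.4 × 0.7809 = 292.369 N up the incline and F sin 38.66° = 374.4 × 0.6247 = 233.888 N pressing into the surface.
The normal force is therefore N = mg cos 38.66° + F sin 38.66° = 183.855 + 233.888 = 417.743 N, and kinetic friction down the slope is μN = 0.22 × 417.743 = 91.903 N.
Along the incline: F cos 38.66° − mg sin 38.66° − μN = ma, so 292.369 − 147.079 − 91.903 = 24 a, giving a = 2.2245 m/s².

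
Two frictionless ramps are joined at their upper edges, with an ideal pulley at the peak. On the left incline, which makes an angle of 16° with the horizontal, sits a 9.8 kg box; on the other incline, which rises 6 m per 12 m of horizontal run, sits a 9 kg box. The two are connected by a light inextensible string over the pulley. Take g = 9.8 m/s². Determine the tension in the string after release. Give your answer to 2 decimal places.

33.23 N

Resolve each weight along its own incline: the 9.8 kg mass has component 9.8 × 9.8 × sin 16° = 26.472 N down its slope, and the 9 kg mass has 9 × 9.8 × sin 26.57° = 39.444 N down its slope.
The 9 kg side's 39.444 N exceeds the other side's 26.472 N, so that mass slides down and the 9.8 kg mass slides up. Taking that direction as positive, Newton's second law for the whole system gives 39.444 − 26.472 = (9.8 + 9) a, so a = 12.972 / 18.8 = 0.6900 m/s².
For the 9.8 kg mass (up-slope positive): T − 26.472 = 9.8 × 0.6900, so T = 33.234 N.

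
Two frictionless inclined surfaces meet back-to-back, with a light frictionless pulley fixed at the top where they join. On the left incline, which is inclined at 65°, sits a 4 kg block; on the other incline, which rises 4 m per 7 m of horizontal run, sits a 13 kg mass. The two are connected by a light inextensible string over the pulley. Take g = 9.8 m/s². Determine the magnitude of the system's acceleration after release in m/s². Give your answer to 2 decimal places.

1.63 m/s²

Resolve each weight along its own incline: the 4 kg mass has component 4 × 9.8 × sin 65° = 35.527 N down its slope, and the 13 kg mass has 13 × 9.8 × sin 29.74° = 63.208 N down its slope.
The 13 kg side's 63.208 N exceeds the other side's 35.527 N, so that mass slides down and the 4 kg mass slides up. Taking that direction as positive, Newton's second law for the whole system gives 63.208 − 35.527 = (4 + 13) a, so a = 27.681 / 17 = 1.6283 m/s².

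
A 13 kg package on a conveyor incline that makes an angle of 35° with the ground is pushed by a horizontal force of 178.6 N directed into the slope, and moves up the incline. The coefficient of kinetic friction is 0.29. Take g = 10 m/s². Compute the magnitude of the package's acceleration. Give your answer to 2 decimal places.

The horizontal push has components F cos 35° = 178.6 × 0.8192 = 146.309 N up the incline and F sin 35° = 178.6 × 0.5736 = 102.445 N pressing into the surface.
The normal force is therefore N = mg cos 35° + F sin 35° = 106.496 + 102.445 = 208.941 N, and kinetic friction down the slope is μN = 0.29 × 208.941 = 60.593 N.
Along the incline: F cos 35° − mg sin 35° − μN = ma, so 146.309 − 74.568 − 60.593 = 13 a, giving a = 0.8575 m/s².

0.86 m/s²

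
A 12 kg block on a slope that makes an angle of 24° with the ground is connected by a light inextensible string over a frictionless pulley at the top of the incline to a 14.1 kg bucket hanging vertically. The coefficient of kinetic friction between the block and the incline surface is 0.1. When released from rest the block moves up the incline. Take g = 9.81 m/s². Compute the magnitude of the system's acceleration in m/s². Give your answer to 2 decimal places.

For the block on the incline: the weight component along the slope is m₁g sin 24° = 12 × 9.81 × 0.4067 = 47.877 N and the normal force is N = m₁g cos 24° = 107.543 N.
Kinetic friction opposes the block's motion up the incline: f = μN = 0.1 × 107.543 = 10.754 N acting down the slope.
Newton's second law for the block (up-slope positive): T − 47.877 − 10.754 = 12 a. For the hanging bucket (downward positive): 14.1 × 9.81 − T = 14.1 a.
Adding the two equations eliminates T: 79.690 = 26.1 a, so a = 3.0533 m/s².

3.05 m/s²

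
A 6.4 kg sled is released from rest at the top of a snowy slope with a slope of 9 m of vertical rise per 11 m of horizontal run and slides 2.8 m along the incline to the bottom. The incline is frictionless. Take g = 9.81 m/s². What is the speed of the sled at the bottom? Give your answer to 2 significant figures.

5.9 m/s

The weight component along the incline is mg sin 39.29° = 39.757 N and the normal force is N = mg cos 39.29° = 48.592 N.
With no friction, a = g sin 39.29° = 6.2121 m/s².
Starting from rest over a distance of 2.8 m, v² = 2aL = 2 × 6.2121 × 2.8 = 34.7878, so v = 5.8981 m/s.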